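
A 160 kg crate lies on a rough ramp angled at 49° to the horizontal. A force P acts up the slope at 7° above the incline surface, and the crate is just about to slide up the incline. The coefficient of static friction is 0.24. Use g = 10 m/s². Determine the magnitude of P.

P ≈ 1430 N

On the verge of sliding up the incline, friction equals μN and acts down the slope.
Perpendicular: N + P sin 7° = W cos 49° = 1050 N.
Along incline: P cos 7° = W sin 49° + μN  with W sin 49° = 1208 N.
Solving the pair for P and N: P = 1428 N, N = 875.6 N (and f = μN = 210.1 N).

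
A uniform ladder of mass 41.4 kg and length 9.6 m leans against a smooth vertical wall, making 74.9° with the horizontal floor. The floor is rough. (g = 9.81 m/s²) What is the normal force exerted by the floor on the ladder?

N_floor ≈ 406 N

ΣF_y = 0: N_floor = 41.4×9.81 = 406.13 N.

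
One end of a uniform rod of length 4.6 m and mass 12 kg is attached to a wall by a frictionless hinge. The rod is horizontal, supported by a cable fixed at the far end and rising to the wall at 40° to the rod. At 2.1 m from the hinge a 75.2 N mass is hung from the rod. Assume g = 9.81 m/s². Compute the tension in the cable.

T ≈ 145 N

Take torques about the hinge: T sin 40° · 4.6 = 12×9.81×2.3 + 75.2×2.1 = 428.68 N·m.
So T = 428.68 / (0.6428 × 4.6) = 144.98 N.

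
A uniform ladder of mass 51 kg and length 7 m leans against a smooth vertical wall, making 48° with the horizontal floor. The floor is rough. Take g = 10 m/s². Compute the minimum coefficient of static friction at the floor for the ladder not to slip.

ΣF_y = 0: N_floor = 51×10 = 510 N.
Torques about the foot: N_wall · 7 sin 48° = 51×10×3.5 cos 48° → N_wall = 229.6 N.
ΣF_x = 0: f_floor = N_wall = 229.6 N.
μ_min = f_floor / N_floor = 229.6 / 510 = 0.4502.

μ_min ≈ 0.450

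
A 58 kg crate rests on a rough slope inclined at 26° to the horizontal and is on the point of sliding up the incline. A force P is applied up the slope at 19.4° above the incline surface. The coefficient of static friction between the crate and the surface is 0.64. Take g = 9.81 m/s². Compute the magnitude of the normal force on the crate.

On the verge of sliding up the incline, friction equals μN and acts down the slope.
Perpendicular: N + P sin 19.4° = W cos 26° = 511.4 N.
Along incline: P cos 19.4° = W sin 26° + μN  with W sin 26° = 249.4 N.
Solving the pair for P and N: P = 499 N, N = 345.7 N (and f = μN = 221.2 N).

N ≈ 346 N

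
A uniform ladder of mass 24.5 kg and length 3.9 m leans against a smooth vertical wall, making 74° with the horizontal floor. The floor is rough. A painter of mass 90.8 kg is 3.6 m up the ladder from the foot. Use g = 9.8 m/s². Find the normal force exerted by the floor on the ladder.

N_floor ≈ 1130 N

ΣF_y = 0: N_floor = 24.5×9.8 + 90.8×9.8 = 1129.9 N.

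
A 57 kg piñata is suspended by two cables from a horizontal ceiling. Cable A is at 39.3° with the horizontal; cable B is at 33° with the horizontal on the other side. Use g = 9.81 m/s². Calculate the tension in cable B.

Weight W = 57 × 9.81 = 559.2 N acts straight down.
Horizontal: T_A cos 39.3° = T_B cos 33°  →  T_A = 1.084 T_B.
Vertical: T_A sin 39.3° + T_B sin 33° = 559.2.
Substituting the horizontal relation into the vertical equation gives 1.231 T_B = 559.2, so T_B = 454.2 N.

T_B ≈ 454 N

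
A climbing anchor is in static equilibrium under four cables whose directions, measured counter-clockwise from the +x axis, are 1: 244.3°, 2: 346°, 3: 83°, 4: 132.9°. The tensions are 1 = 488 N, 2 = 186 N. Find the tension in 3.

Resolve: ΣF_x = 488 cos 244.3° + 186 cos 346° + T_3 cos 83° + T_4 cos 132.9° = 0.
        ΣF_y = 488 sin 244.3° + 186 sin 346° + T_3 sin 83° + T_4 sin 132.9° = 0.
The known terms sum to (-31.15, -484.7) N, so 0.1219 T_3 − 0.6807 T_4 = 31.15 and 0.9925 T_3 + 0.7325 T_4 = 484.7.
Solving simultaneously: T_3 = 461.2 N, T_4 = 36.81 N.

T_3 ≈ 461 N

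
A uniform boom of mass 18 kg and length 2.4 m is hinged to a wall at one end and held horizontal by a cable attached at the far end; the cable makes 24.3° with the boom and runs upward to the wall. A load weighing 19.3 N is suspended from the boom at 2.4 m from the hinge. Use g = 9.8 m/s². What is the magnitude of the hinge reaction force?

|H| ≈ 254 N

Take torques about the hinge: T sin 24.3° · 2.4 = 18×9.8×1.2 + 19.3×2.4 = 258 N·m.
So T = 258 / (0.4115 × 2.4) = 261.23 N.
ΣF_x = 0: H_x = T cos 24.3° = 238.09 N.
ΣF_y = 0: H_y = (18×9.8 + 19.3) − T sin 24.3° = 195.7 − 107.5 = 88.2 N.
|H| = √(H_x² + H_y²) = √((238.09)² + (88.2)²) = 253.9 N.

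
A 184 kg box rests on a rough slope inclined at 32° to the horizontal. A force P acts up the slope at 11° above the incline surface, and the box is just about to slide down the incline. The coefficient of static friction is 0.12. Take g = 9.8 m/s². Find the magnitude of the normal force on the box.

On the verge of sliding down the incline, friction equals μN and acts up the slope.
Perpendicular: N + P sin 11° = W cos 32° = 1529 N.
Along incline: P cos 11° + μN = W sin 32° with W sin 32° = 955.6 N.
Solving the pair for P and N: P = 805.3 N, N = 1376 N (and f = μN = 165.1 N).

N ≈ 1380 N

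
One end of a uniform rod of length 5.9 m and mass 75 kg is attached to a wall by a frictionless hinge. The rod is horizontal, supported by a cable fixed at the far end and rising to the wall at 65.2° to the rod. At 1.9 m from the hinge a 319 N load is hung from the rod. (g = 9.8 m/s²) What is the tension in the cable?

T ≈ 518 N

Take torques about the hinge: T sin 65.2° · 5.9 = 75×9.8×2.95 + 319×1.9 = 2774.3 N·m.
So T = 2774.3 / (0.9078 × 5.9) = 518 N.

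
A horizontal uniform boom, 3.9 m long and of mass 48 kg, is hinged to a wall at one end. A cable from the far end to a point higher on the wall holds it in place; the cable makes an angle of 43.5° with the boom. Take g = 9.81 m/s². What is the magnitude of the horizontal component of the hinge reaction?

Take torques about the hinge: T sin 43.5° · 3.9 = 48×9.81×1.95 = 918.22 N·m.
So T = 918.22 / (0.6884 × 3.9) = 342.03 N.
ΣF_x = 0: H_x = T cos 43.5° = 248.1 N.

H_x ≈ 248 N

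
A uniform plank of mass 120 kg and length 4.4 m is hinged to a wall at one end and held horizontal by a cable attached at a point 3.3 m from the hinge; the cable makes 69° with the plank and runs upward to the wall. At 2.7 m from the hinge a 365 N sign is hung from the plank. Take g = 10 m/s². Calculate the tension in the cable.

Take torques about the hinge: T sin 69° · 3.3 = 120×10×2.2 + 365×2.7 = 3625.5 N·m.
So T = 3625.5 / (0.9336 × 3.3) = 1176.8 N.

T ≈ 1180 N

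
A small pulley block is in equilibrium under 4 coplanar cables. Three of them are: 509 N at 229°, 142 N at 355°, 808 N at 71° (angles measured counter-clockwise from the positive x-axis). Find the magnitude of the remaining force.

Sum the known components: ΣF_x = 70.58 N, ΣF_y = 367.5 N.
For equilibrium the remaining force must supply (−ΣF_x, −ΣF_y) = (-70.58, -367.5) N.
Magnitude = √((-70.58)² + (-367.5)²) = 374.2 N; direction = atan2(-367.5, -70.58) = 259.1°.

F ≈ 374 N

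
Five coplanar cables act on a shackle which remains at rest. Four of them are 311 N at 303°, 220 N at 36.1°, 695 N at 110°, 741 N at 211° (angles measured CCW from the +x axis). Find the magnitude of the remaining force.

F ≈ 544 N

Sum the known components: ΣF_x = -525.7 N, ΣF_y = 140.2 N.
For equilibrium the remaining force must supply (−ΣF_x, −ΣF_y) = (525.7, -140.2) N.
Magnitude = √((525.7)² + (-140.2)²) = 544.1 N; direction = atan2(-140.2, 525.7) = 345.1°.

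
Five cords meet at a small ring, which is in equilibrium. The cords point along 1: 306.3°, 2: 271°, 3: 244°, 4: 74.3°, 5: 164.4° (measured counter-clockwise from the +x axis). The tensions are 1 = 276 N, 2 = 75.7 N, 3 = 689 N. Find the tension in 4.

T_4 ≈ 921 N

Resolve: ΣF_x = 276 cos 306.3° + 75.7 cos 271° + 689 cos 244° + T_4 cos 74.3° + T_5 cos 164.4° = 0.
        ΣF_y = 276 sin 306.3° + 75.7 sin 271° + 689 sin 244° + T_4 sin 74.3° + T_5 sin 164.4° = 0.
The known terms sum to (-137.3, -917.4) N, so 0.2706 T_4 − 0.9632 T_5 = 137.3 and 0.9627 T_4 + 0.2689 T_5 = 917.4.
Solving simultaneously: T_4 = 920.5 N, T_5 = 116 N.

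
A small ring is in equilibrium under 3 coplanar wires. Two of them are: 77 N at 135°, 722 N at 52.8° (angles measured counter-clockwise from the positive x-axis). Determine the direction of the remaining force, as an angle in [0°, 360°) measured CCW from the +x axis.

Sum the known components: ΣF_x = 382.1 N, ΣF_y = 629.5 N.
For equilibrium the remaining force must supply (−ΣF_x, −ΣF_y) = (-382.1, -629.5) N.
Magnitude = √((-382.1)² + (-629.5)²) = 736.4 N; direction = atan2(-629.5, -382.1) = 238.7°.

θ ≈ 239°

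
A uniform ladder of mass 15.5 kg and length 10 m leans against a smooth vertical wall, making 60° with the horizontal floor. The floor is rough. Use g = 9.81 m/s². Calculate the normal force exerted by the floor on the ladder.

N_floor ≈ 152 N

ΣF_y = 0: N_floor = 15.5×9.81 = 152.06 N.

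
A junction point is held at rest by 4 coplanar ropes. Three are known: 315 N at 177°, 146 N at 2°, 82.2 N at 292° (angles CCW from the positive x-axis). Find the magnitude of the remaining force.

Sum the known components: ΣF_x = -137.9 N, ΣF_y = -54.63 N.
For equilibrium the remaining force must supply (−ΣF_x, −ΣF_y) = (137.9, 54.63) N.
Magnitude = √((137.9)² + (54.63)²) = 148.3 N; direction = atan2(54.63, 137.9) = 21.6°.

F ≈ 148 N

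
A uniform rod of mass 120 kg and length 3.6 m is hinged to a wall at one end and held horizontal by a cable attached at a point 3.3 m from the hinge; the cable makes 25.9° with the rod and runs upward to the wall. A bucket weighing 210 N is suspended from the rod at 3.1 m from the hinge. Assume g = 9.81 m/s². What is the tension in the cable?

Take torques about the hinge: T sin 25.9° · 3.3 = 120×9.81×1.8 + 210×3.1 = 2770 N·m.
So T = 2770 / (0.4368 × 3.3) = 1921.7 N.

T ≈ 1920 N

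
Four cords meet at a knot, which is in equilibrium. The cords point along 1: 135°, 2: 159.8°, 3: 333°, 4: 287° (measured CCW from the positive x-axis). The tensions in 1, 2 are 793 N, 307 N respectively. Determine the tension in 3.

T_3 ≈ 857 N

Resolve: ΣF_x = 793 cos 135° + 307 cos 159.8° + T_3 cos 333° + T_4 cos 287° = 0.
        ΣF_y = 793 sin 135° + 307 sin 159.8° + T_3 sin 333° + T_4 sin 287° = 0.
The known terms sum to (-848.9, 666.7) N, so 0.8910 T_3 + 0.2924 T_4 = 848.9 and -0.4540 T_3 − 0.9563 T_4 = -666.7.
Solving simultaneously: T_3 = 857.5 N, T_4 = 290.1 N.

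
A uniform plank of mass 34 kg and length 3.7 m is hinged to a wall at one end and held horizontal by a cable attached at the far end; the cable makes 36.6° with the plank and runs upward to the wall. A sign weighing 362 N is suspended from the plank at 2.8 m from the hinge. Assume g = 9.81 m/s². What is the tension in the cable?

Take torques about the hinge: T sin 36.6° · 3.7 = 34×9.81×1.85 + 362×2.8 = 1630.6 N·m.
So T = 1630.6 / (0.5962 × 3.7) = 739.18 N.

T ≈ 739 N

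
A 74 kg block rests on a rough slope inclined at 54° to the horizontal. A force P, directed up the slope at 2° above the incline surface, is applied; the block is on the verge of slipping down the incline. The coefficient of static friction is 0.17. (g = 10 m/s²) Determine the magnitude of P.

On the verge of sliding down the incline, friction equals μN and acts up the slope.
Perpendicular: N + P sin 2° = W cos 54° = 435 N.
Along incline: P cos 2° + μN = W sin 54° with W sin 54° = 598.7 N.
Solving the pair for P and N: P = 528.2 N, N = 416.5 N (and f = μN = 70.81 N).

P ≈ 528 N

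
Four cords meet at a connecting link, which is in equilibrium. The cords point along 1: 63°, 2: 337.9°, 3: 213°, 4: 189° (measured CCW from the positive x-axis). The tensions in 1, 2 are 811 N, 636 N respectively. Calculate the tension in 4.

T_4 ≈ 285 N

Resolve: ΣF_x = 811 cos 63° + 636 cos 337.9° + T_3 cos 213° + T_4 cos 189° = 0.
        ΣF_y = 811 sin 63° + 636 sin 337.9° + T_3 sin 213° + T_4 sin 189° = 0.
The known terms sum to (957.5, 483.3) N, so -0.8387 T_3 − 0.9877 T_4 = -957.5 and -0.5446 T_3 − 0.1564 T_4 = -483.3.
Solving simultaneously: T_3 = 805.4 N, T_4 = 285.5 N.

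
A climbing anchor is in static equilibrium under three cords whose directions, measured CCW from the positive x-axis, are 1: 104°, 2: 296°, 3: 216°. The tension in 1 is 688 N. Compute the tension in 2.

T_2 ≈ 648 N

Resolve: ΣF_x = 688 cos 104° + T_2 cos 296° + T_3 cos 216° = 0.
        ΣF_y = 688 sin 104° + T_2 sin 296° + T_3 sin 216° = 0.
The known terms sum to (-166.4, 667.6) N, so 0.4384 T_2 − 0.8090 T_3 = 166.4 and -0.8988 T_2 − 0.5878 T_3 = -667.6.
Solving simultaneously: T_2 = 647.7 N, T_3 = 145.2 N.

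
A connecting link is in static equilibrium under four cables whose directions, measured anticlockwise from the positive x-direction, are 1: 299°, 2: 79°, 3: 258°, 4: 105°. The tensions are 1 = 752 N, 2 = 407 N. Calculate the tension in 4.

T_4 ≈ 1070 N

Resolve: ΣF_x = 752 cos 299° + 407 cos 79° + T_3 cos 258° + T_4 cos 105° = 0.
        ΣF_y = 752 sin 299° + 407 sin 79° + T_3 sin 258° + T_4 sin 105° = 0.
The known terms sum to (442.2, -258.2) N, so -0.2079 T_3 − 0.2588 T_4 = -442.2 and -0.9781 T_3 + 0.9659 T_4 = 258.2.
Solving simultaneously: T_3 = 793.7 N, T_4 = 1071 N.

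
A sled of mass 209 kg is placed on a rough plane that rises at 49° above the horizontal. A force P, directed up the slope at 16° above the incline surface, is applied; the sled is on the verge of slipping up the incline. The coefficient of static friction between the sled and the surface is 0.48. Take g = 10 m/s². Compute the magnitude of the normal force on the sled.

N ≈ 808 N

On the verge of sliding up the incline, friction equals μN and acts down the slope.
Perpendicular: N + P sin 16° = W cos 49° = 1371 N.
Along incline: P cos 16° = W sin 49° + μN  with W sin 49° = 1577 N.
Solving the pair for P and N: P = 2044 N, N = 807.7 N (and f = μN = 387.7 N).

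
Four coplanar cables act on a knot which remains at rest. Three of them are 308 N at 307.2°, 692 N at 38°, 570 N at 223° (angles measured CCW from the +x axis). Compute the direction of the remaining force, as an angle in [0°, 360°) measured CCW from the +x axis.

Sum the known components: ΣF_x = 314.6 N, ΣF_y = -208 N.
For equilibrium the remaining force must supply (−ΣF_x, −ΣF_y) = (-314.6, 208) N.
Magnitude = √((-314.6)² + (208)²) = 377.2 N; direction = atan2(208, -314.6) = 146.5°.

θ ≈ 147°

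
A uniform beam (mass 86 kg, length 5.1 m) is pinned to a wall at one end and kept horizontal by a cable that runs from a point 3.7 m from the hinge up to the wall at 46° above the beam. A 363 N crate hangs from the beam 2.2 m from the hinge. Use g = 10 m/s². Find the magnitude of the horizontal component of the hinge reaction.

H_x ≈ 781 N

Take torques about the hinge: T sin 46° · 3.7 = 86×10×2.55 + 363×2.2 = 2991.6 N·m.
So T = 2991.6 / (0.7193 × 3.7) = 1124 N.
ΣF_x = 0: H_x = T cos 46° = 780.8 N.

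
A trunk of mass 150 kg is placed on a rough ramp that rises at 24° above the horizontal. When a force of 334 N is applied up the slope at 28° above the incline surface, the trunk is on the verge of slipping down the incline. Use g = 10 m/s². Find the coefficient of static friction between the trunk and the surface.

On the verge of sliding down the incline, friction is at its maximum μN and acts up the slope.
Perpendicular to incline: N = W cos 24° − P sin 28° = 1370 − 156.8 = 1214 N.
Along incline: P cos 28° + μN = W sin 24° → μ = (W sin 24° − P cos 28°) / N = 0.2597.

μ ≈ 0.260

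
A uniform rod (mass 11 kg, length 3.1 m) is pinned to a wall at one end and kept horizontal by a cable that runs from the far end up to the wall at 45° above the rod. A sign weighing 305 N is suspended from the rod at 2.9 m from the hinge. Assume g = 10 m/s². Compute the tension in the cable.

Take torques about the hinge: T sin 45° · 3.1 = 11×10×1.55 + 305×2.9 = 1055 N·m.
So T = 1055 / (0.7071 × 3.1) = 481.29 N.

T ≈ 481 N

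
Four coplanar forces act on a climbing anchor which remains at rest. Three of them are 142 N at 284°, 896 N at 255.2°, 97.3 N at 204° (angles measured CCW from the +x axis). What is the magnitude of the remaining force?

Sum the known components: ΣF_x = -283.4 N, ΣF_y = -1044 N.
For equilibrium the remaining force must supply (−ΣF_x, −ΣF_y) = (283.4, 1044) N.
Magnitude = √((283.4)² + (1044)²) = 1081 N; direction = atan2(1044, 283.4) = 74.8°.

F ≈ 1080 N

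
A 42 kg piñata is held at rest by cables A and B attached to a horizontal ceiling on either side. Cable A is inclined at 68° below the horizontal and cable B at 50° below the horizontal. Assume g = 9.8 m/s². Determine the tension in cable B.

Weight W = 42 × 9.8 = 411.6 N acts straight down.
Horizontal: T_A cos 68° = T_B cos 50°  →  T_A = 1.716 T_B.
Vertical: T_A sin 68° + T_B sin 50° = 411.6.
Substituting the horizontal relation into the vertical equation gives 2.357 T_B = 411.6, so T_B = 174.6 N.

T_B ≈ 175 N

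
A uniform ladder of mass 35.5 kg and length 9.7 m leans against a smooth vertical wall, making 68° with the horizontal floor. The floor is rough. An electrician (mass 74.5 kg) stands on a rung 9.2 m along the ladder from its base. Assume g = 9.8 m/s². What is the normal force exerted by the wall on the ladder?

Torques about the foot: N_wall · 9.7 sin 68° = 35.5×9.8×4.85 cos 68° + 74.5×9.8×9.2 cos 68° → N_wall = 350.05 N.

N_wall ≈ 350 N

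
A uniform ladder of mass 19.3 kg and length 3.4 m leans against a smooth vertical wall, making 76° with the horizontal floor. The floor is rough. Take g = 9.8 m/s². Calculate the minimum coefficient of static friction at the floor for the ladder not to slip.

μ_min ≈ 0.125

ΣF_y = 0: N_floor = 19.3×9.8 = 189.14 N.
Torques about the foot: N_wall · 3.4 sin 76° = 19.3×9.8×1.7 cos 76° → N_wall = 23.579 N.
ΣF_x = 0: f_floor = N_wall = 23.579 N.
μ_min = f_floor / N_floor = 23.579 / 189.14 = 0.1247.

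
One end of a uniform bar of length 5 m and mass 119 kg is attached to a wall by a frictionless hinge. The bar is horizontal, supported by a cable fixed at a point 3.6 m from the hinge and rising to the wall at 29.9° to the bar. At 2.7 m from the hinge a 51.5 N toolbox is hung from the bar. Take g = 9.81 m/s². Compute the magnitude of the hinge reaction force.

Take torques about the hinge: T sin 29.9° · 3.6 = 119×9.81×2.5 + 51.5×2.7 = 3057.5 N·m.
So T = 3057.5 / (0.4985 × 3.6) = 1703.8 N.
ΣF_x = 0: H_x = T cos 29.9° = 1477 N.
ΣF_y = 0: H_y = (119×9.81 + 51.5) − T sin 29.9° = 1218.9 − 849.31 = 369.58 N.
|H| = √(H_x² + H_y²) = √((1477)² + (369.58)²) = 1522.5 N.

|H| ≈ 1520 N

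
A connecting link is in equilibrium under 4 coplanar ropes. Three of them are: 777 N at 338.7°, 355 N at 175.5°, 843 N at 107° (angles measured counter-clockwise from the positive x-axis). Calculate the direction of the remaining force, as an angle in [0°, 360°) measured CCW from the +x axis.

Sum the known components: ΣF_x = 123.5 N, ΣF_y = 551.8 N.
For equilibrium the remaining force must supply (−ΣF_x, −ΣF_y) = (-123.5, -551.8) N.
Magnitude = √((-123.5)² + (-551.8)²) = 565.4 N; direction = atan2(-551.8, -123.5) = 257.4°.

θ ≈ 257°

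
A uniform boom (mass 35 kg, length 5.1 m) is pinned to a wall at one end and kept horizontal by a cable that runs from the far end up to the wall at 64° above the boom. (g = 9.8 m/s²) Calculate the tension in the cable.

Take torques about the hinge: T sin 64° · 5.1 = 35×9.8×2.55 = 874.65 N·m.
So T = 874.65 / (0.8988 × 5.1) = 190.81 N.

T ≈ 191 N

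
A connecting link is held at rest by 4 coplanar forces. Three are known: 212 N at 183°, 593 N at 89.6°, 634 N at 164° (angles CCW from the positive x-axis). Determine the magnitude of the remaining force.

F ≈ 1110 N

Sum the known components: ΣF_x = -817 N, ΣF_y = 756.6 N.
For equilibrium the remaining force must supply (−ΣF_x, −ΣF_y) = (817, -756.6) N.
Magnitude = √((817)² + (-756.6)²) = 1114 N; direction = atan2(-756.6, 817) = 317.2°.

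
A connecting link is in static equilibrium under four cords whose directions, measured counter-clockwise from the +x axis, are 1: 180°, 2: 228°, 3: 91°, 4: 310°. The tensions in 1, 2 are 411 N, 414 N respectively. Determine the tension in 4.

T_4 ≈ 1100 N

Resolve: ΣF_x = 411 cos 180° + 414 cos 228° + T_3 cos 91° + T_4 cos 310° = 0.
        ΣF_y = 411 sin 180° + 414 sin 228° + T_3 sin 91° + T_4 sin 310° = 0.
The known terms sum to (-688, -307.7) N, so -0.0175 T_3 + 0.6428 T_4 = 688 and 0.9998 T_3 − 0.7660 T_4 = 307.7.
Solving simultaneously: T_3 = 1152 N, T_4 = 1102 N.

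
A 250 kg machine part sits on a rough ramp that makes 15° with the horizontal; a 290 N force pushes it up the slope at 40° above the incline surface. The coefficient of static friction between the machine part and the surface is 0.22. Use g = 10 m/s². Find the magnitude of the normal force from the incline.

Axes along / perpendicular to the incline. W sin 15° = 647 N down-slope; W cos 15° = 2415 N into the surface.
Perpendicular: N = W cos 15° − P sin 40° = 2415 − 186.4 = 2228 N.
Along incline: P cos 40° + f = W sin 15° (friction acts up-slope) → f = 647 − 222.2 = 424.9 N.
|f| = 424.9 N ≤ μN = 490.2 N, so the machine part is indeed static.

N ≈ 2230 N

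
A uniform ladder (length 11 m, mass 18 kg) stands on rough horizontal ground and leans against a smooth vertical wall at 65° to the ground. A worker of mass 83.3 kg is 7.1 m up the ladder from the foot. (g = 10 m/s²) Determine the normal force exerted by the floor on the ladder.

ΣF_y = 0: N_floor = 18×10 + 83.3×10 = 1013 N.

N_floor ≈ 1010 N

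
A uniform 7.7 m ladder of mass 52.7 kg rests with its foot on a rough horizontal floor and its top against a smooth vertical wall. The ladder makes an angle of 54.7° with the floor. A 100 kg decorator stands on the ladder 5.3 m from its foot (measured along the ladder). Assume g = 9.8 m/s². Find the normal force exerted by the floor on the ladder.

ΣF_y = 0: N_floor = 52.7×9.8 + 100×9.8 = 1496.5 N.

N_floor ≈ 1500 N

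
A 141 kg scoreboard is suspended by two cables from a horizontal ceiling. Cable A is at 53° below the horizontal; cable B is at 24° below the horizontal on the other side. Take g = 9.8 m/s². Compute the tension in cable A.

Weight W = 141 × 9.8 = 1382 N acts straight down.
Horizontal: T_A cos 53° = T_B cos 24°  →  T_B = 0.6588 T_A.
Vertical: T_A sin 53° + T_B sin 24° = 1382.
Substituting the horizontal relation into the vertical equation gives 1.067 T_A = 1382, so T_A = 1296 N.

T_A ≈ 1300 N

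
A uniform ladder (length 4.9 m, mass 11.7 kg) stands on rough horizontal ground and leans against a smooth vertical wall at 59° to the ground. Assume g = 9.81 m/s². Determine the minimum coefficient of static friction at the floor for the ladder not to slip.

ΣF_y = 0: N_floor = 11.7×9.81 = 114.78 N.
Torques about the foot: N_wall · 4.9 sin 59° = 11.7×9.81×2.45 cos 59° → N_wall = 34.482 N.
ΣF_x = 0: f_floor = N_wall = 34.482 N.
μ_min = f_floor / N_floor = 34.482 / 114.78 = 0.3004.

μ_min ≈ 0.300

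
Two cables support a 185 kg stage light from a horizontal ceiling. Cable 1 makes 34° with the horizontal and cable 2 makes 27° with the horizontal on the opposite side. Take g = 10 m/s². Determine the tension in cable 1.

Weight W = 185 × 10 = 1850 N acts straight down.
Horizontal: T_1 cos 34° = T_2 cos 27°  →  T_2 = 0.9305 T_1.
Vertical: T_1 sin 34° + T_2 sin 27° = 1850.
Substituting the horizontal relation into the vertical equation gives 0.9816 T_1 = 1850, so T_1 = 1885 N.

T_1 ≈ 1880 N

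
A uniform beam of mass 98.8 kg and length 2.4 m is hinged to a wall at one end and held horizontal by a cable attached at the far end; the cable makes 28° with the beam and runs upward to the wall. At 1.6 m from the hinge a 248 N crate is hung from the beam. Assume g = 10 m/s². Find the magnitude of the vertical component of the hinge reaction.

|H_y| ≈ 577 N

Take torques about the hinge: T sin 28° · 2.4 = 98.8×10×1.2 + 248×1.6 = 1582.4 N·m.
So T = 1582.4 / (0.4695 × 2.4) = 1404.4 N.
ΣF_y = 0: H_y = (98.8×10 + 248) − T sin 28° = 1236 − 659.33 = 576.67 N.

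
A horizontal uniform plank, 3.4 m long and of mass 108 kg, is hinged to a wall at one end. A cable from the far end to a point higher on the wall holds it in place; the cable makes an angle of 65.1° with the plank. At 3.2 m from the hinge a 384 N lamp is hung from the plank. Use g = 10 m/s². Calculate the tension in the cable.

T ≈ 994 N

Take torques about the hinge: T sin 65.1° · 3.4 = 108×10×1.7 + 384×3.2 = 3064.8 N·m.
So T = 3064.8 / (0.9070 × 3.4) = 993.79 N.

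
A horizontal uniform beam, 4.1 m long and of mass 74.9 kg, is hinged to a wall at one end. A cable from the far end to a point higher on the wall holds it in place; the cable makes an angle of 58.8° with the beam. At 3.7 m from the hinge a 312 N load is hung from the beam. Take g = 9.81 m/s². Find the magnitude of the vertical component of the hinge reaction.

|H_y| ≈ 398 N

Take torques about the hinge: T sin 58.8° · 4.1 = 74.9×9.81×2.05 + 312×3.7 = 2660.7 N·m.
So T = 2660.7 / (0.8554 × 4.1) = 758.68 N.
ΣF_y = 0: H_y = (74.9×9.81 + 312) − T sin 58.8° = 1046.8 − 648.95 = 397.82 N.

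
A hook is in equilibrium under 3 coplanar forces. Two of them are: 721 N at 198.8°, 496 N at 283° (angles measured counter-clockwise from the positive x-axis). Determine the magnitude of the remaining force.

F ≈ 915 N

Sum the known components: ΣF_x = -571 N, ΣF_y = -715.6 N.
For equilibrium the remaining force must supply (−ΣF_x, −ΣF_y) = (571, 715.6) N.
Magnitude = √((571)² + (715.6)²) = 915.5 N; direction = atan2(715.6, 571) = 51.4°.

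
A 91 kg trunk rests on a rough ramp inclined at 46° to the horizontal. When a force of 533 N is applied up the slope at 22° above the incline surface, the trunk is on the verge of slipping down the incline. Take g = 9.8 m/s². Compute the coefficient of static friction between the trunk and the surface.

μ ≈ 0.351

On the verge of sliding down the incline, friction is at its maximum μN and acts up the slope.
Perpendicular to incline: N = W cos 46° − P sin 22° = 619.5 − 199.7 = 419.8 N.
Along incline: P cos 22° + μN = W sin 46° → μ = (W sin 46° − P cos 22°) / N = 0.3509.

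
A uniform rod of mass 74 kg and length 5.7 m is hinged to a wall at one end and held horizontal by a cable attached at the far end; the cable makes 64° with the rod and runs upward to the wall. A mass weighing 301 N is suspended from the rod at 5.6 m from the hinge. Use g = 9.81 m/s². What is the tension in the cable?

Take torques about the hinge: T sin 64° · 5.7 = 74×9.81×2.85 + 301×5.6 = 3754.5 N·m.
So T = 3754.5 / (0.8988 × 5.7) = 732.86 N.

T ≈ 733 N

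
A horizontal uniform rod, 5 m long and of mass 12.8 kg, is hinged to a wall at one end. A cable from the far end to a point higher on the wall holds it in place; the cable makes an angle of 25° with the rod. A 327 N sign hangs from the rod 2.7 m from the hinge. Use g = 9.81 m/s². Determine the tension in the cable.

T ≈ 566 N

Take torques about the hinge: T sin 25° · 5 = 12.8×9.81×2.5 + 327×2.7 = 1196.8 N·m.
So T = 1196.8 / (0.4226 × 5) = 566.38 N.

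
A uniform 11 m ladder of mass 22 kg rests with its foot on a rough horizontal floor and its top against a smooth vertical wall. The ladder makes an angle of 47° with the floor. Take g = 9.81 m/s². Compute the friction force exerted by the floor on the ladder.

f ≈ 101 N

Torques about the foot: N_wall · 11 sin 47° = 22×9.81×5.5 cos 47° → N_wall = 100.63 N.
ΣF_x = 0: f_floor = N_wall = 100.63 N.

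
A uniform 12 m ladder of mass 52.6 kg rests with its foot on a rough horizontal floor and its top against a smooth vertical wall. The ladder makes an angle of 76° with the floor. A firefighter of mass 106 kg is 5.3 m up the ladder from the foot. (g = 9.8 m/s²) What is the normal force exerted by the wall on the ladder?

N_wall ≈ 179 N

Torques about the foot: N_wall · 12 sin 76° = 52.6×9.8×6 cos 76° + 106×9.8×5.3 cos 76° → N_wall = 178.65 N.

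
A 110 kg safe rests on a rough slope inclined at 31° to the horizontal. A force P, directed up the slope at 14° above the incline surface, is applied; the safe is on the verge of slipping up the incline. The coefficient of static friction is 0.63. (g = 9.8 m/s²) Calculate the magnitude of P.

P ≈ 1010 N

On the verge of sliding up the incline, friction equals μN and acts down the slope.
Perpendicular: N + P sin 14° = W cos 31° = 924 N.
Along incline: P cos 14° = W sin 31° + μN  with W sin 31° = 555.2 N.
Solving the pair for P and N: P = 1013 N, N = 678.9 N (and f = μN = 427.7 N).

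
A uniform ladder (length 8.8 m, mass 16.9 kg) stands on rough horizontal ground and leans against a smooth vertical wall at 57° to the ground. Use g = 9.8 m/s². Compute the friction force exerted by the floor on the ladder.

f ≈ 53.8 N

Torques about the foot: N_wall · 8.8 sin 57° = 16.9×9.8×4.4 cos 57° → N_wall = 53.777 N.
ΣF_x = 0: f_floor = N_wall = 53.777 N.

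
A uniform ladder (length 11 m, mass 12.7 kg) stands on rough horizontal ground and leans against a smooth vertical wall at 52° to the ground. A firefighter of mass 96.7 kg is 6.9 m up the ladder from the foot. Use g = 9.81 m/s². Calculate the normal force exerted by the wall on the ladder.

N_wall ≈ 514 N

Torques about the foot: N_wall · 11 sin 52° = 12.7×9.81×5.5 cos 52° + 96.7×9.81×6.9 cos 52° → N_wall = 513.57 N.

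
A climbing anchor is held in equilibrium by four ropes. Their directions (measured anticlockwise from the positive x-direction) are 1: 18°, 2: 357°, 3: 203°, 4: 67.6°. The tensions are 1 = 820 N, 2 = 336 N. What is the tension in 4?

Resolve: ΣF_x = 820 cos 18° + 336 cos 357° + T_3 cos 203° + T_4 cos 67.6° = 0.
        ΣF_y = 820 sin 18° + 336 sin 357° + T_3 sin 203° + T_4 sin 67.6° = 0.
The known terms sum to (1115, 235.8) N, so -0.9205 T_3 + 0.3811 T_4 = -1115 and -0.3907 T_3 + 0.9245 T_4 = -235.8.
Solving simultaneously: T_3 = 1341 N, T_4 = 311.6 N.

T_4 ≈ 312 N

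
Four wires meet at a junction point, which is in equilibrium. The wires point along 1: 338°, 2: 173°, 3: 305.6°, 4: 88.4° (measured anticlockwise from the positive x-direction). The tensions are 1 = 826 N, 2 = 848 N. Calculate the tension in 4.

T_4 ≈ 300 N

Resolve: ΣF_x = 826 cos 338° + 848 cos 173° + T_3 cos 305.6° + T_4 cos 88.4° = 0.
        ΣF_y = 826 sin 338° + 848 sin 173° + T_3 sin 305.6° + T_4 sin 88.4° = 0.
The known terms sum to (-75.83, -206.1) N, so 0.5821 T_3 + 0.0279 T_4 = 75.83 and -0.8131 T_3 + 0.9996 T_4 = 206.1.
Solving simultaneously: T_3 = 115.8 N, T_4 = 300.4 N.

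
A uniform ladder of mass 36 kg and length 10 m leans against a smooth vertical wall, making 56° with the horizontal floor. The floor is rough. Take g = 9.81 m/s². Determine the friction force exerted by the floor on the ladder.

f ≈ 119 N

Torques about the foot: N_wall · 10 sin 56° = 36×9.81×5 cos 56° → N_wall = 119.1 N.
ΣF_x = 0: f_floor = N_wall = 119.1 N.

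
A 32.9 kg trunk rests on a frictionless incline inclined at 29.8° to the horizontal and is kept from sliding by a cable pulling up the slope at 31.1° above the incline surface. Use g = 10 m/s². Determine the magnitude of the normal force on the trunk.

Take axes along and perpendicular to the incline. Weight components: W sin 29.8° = 163.5 N down-slope, W cos 29.8° = 285.5 N into the surface.
Along incline: T cos 31.1° = W sin 29.8° → T = 191 N.
Perpendicular: N = W cos 29.8° − T sin 31.1° = 186.9 N.

N ≈ 187 N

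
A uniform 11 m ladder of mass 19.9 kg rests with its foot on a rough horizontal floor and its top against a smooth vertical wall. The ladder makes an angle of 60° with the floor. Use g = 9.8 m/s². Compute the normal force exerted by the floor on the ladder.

ΣF_y = 0: N_floor = 19.9×9.8 = 195.02 N.

N_floor ≈ 195 N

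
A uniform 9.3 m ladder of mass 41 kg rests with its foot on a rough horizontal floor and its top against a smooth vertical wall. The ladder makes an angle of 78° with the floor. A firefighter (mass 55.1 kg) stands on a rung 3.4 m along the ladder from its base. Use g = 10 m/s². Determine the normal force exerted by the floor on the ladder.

N_floor ≈ 961 N

ΣF_y = 0: N_floor = 41×10 + 55.1×10 = 961 N.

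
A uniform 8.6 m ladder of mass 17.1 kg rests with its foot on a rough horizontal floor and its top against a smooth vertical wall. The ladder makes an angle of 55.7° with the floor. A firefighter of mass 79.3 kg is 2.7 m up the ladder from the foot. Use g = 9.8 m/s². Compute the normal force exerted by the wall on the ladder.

Torques about the foot: N_wall · 8.6 sin 55.7° = 17.1×9.8×4.3 cos 55.7° + 79.3×9.8×2.7 cos 55.7° → N_wall = 223.59 N.

N_wall ≈ 224 N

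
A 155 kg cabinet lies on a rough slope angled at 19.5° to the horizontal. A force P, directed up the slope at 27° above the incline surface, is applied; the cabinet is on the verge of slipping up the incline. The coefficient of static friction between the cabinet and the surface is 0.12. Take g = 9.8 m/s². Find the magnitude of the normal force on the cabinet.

N ≈ 1110 N

On the verge of sliding up the incline, friction equals μN and acts down the slope.
Perpendicular: N + P sin 27° = W cos 19.5° = 1432 N.
Along incline: P cos 27° = W sin 19.5° + μN  with W sin 19.5° = 507.1 N.
Solving the pair for P and N: P = 718 N, N = 1106 N (and f = μN = 132.7 N).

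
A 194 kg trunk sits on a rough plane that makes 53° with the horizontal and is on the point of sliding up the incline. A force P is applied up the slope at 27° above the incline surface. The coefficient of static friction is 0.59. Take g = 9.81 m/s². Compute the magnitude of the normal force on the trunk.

N ≈ 285 N

On the verge of sliding up the incline, friction equals μN and acts down the slope.
Perpendicular: N + P sin 27° = W cos 53° = 1145 N.
Along incline: P cos 27° = W sin 53° + μN  with W sin 53° = 1520 N.
Solving the pair for P and N: P = 1895 N, N = 285.2 N (and f = μN = 168.3 N).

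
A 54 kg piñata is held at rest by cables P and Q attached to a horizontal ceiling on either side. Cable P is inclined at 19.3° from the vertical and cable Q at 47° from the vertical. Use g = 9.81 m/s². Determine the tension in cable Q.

Angles from the horizontal: cable P is 90° − 19.3° = 70.7°, cable Q is 90° − 47° = 43°.
Weight W = 54 × 9.81 = 529.7 N acts straight down.
Horizontal: T_P cos 70.7° = T_Q cos 43°  →  T_P = 2.213 T_Q.
Vertical: T_P sin 70.7° + T_Q sin 43° = 529.7.
Substituting the horizontal relation into the vertical equation gives 2.77 T_Q = 529.7, so T_Q = 191.2 N.

T_Q ≈ 191 N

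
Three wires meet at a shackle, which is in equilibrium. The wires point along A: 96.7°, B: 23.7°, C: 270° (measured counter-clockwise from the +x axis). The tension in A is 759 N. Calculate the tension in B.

T_B ≈ 96.7 N

Resolve: ΣF_x = 759 cos 96.7° + T_B cos 23.7° + T_C cos 270° = 0.
        ΣF_y = 759 sin 96.7° + T_B sin 23.7° + T_C sin 270° = 0.
The known terms sum to (-88.55, 753.8) N, so 0.9157 T_B + 0.0000 T_C = 88.55 and 0.4019 T_B − 1.0000 T_C = -753.8.
Solving simultaneously: T_B = 96.71 N, T_C = 792.7 N.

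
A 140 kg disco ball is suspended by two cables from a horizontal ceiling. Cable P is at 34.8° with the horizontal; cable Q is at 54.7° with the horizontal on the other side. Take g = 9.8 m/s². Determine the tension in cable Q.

T_Q ≈ 1130 N

Weight W = 140 × 9.8 = 1372 N acts straight down.
Horizontal: T_P cos 34.8° = T_Q cos 54.7°  →  T_P = 0.7037 T_Q.
Vertical: T_P sin 34.8° + T_Q sin 54.7° = 1372.
Substituting the horizontal relation into the vertical equation gives 1.218 T_Q = 1372, so T_Q = 1127 N.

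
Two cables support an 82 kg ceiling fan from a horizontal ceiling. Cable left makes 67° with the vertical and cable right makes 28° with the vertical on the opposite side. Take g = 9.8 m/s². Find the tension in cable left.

Angles from the horizontal: cable left is 90° − 67° = 23°, cable right is 90° − 28° = 62°.
Weight W = 82 × 9.8 = 803.6 N acts straight down.
Horizontal: T_left cos 23° = T_right cos 62°  →  T_right = 1.961 T_left.
Vertical: T_left sin 23° + T_right sin 62° = 803.6.
Substituting the horizontal relation into the vertical equation gives 2.122 T_left = 803.6, so T_left = 378.7 N.

T_left ≈ 379 N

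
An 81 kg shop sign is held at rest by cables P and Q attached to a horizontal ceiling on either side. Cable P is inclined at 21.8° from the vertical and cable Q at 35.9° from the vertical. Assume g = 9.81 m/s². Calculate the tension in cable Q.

T_Q ≈ 349 N

Angles from the horizontal: cable P is 90° − 21.8° = 68.2°, cable Q is 90° − 35.9° = 54.1°.
Weight W = 81 × 9.81 = 794.6 N acts straight down.
Horizontal: T_P cos 68.2° = T_Q cos 54.1°  →  T_P = 1.579 T_Q.
Vertical: T_P sin 68.2° + T_Q sin 54.1° = 794.6.
Substituting the horizontal relation into the vertical equation gives 2.276 T_Q = 794.6, so T_Q = 349.1 N.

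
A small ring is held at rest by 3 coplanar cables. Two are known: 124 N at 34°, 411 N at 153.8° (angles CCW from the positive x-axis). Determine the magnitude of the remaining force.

Sum the known components: ΣF_x = -266 N, ΣF_y = 250.8 N.
For equilibrium the remaining force must supply (−ΣF_x, −ΣF_y) = (266, -250.8) N.
Magnitude = √((266)² + (-250.8)²) = 365.6 N; direction = atan2(-250.8, 266) = 316.7°.

F ≈ 366 N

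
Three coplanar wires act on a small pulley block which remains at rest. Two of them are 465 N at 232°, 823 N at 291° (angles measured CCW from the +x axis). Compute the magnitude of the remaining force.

F ≈ 1130 N

Sum the known components: ΣF_x = 8.654 N, ΣF_y = -1135 N.
For equilibrium the remaining force must supply (−ΣF_x, −ΣF_y) = (-8.654, 1135) N.
Magnitude = √((-8.654)² + (1135)²) = 1135 N; direction = atan2(1135, -8.654) = 90.4°.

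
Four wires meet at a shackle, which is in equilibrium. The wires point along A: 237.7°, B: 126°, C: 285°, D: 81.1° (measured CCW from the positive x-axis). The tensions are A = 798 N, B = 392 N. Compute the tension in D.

Resolve: ΣF_x = 798 cos 237.7° + 392 cos 126° + T_C cos 285° + T_D cos 81.1° = 0.
        ΣF_y = 798 sin 237.7° + 392 sin 126° + T_C sin 285° + T_D sin 81.1° = 0.
The known terms sum to (-656.8, -357.4) N, so 0.2588 T_C + 0.1547 T_D = 656.8 and -0.9659 T_C + 0.9880 T_D = 357.4.
Solving simultaneously: T_C = 1465 N, T_D = 1794 N.

T_D ≈ 1790 N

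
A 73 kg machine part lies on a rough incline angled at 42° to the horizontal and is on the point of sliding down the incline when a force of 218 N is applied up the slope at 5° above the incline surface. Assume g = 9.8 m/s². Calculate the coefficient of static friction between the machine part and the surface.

On the verge of sliding down the incline, friction is at its maximum μN and acts up the slope.
Perpendicular to incline: N = W cos 42° − P sin 5° = 531.6 − 19 = 512.6 N.
Along incline: P cos 5° + μN = W sin 42° → μ = (W sin 42° − P cos 5°) / N = 0.5101.

μ ≈ 0.510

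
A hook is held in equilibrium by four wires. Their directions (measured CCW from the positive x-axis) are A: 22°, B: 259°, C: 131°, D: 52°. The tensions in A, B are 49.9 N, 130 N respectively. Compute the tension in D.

Resolve: ΣF_x = 49.9 cos 22° + 130 cos 259° + T_C cos 131° + T_D cos 52° = 0.
        ΣF_y = 49.9 sin 22° + 130 sin 259° + T_C sin 131° + T_D sin 52° = 0.
The known terms sum to (21.46, -108.9) N, so -0.6561 T_C + 0.6157 T_D = -21.46 and 0.7547 T_C + 0.7880 T_D = 108.9.
Solving simultaneously: T_C = 85.54 N, T_D = 56.29 N.

T_D ≈ 56.3 N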